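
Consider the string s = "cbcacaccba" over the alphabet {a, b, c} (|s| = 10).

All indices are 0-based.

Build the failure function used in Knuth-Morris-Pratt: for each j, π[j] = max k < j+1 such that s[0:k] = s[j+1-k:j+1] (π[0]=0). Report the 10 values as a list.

[0, 0, 1, 0, 1, 0, 1, 1, 2, 0]

π[0] = 0
j=1 s[j]='b': π[1]=0 (border '')
j=2 s[j]='c': π[2]=1 (border 'c')
j=3 s[j]='a': k: 1→0; π[3]=0 (border '')
j=4 s[j]='c': π[4]=1 (border 'c')
j=5 s[j]='a': k: 1→0; π[5]=0 (border '')
j=6 s[j]='c': π[6]=1 (border 'c')
j=7 s[j]='c': k: 1→0; π[7]=1 (border 'c')
j=8 s[j]='b': π[8]=2 (border 'cb')
j=9 s[j]='a': k: 2→0; π[9]=0 (border '')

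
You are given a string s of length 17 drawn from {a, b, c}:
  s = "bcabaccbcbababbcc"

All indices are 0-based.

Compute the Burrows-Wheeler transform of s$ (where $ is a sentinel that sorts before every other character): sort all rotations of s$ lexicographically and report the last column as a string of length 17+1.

cbcbbcaaa$cbcbbcba

rank  rotation            last
    0  $bcabaccbcbababbcc  c
    1  ababbcc$bcabaccbcb  b
    2  abaccbcbababbcc$bc  c
    3  abbcc$bcabaccbcbab  b
    4  accbcbababbcc$bcab  b
    5  bababbcc$bcabaccbc  c
    6  babbcc$bcabaccbcba  a
    7  baccbcbababbcc$bca  a
    8  bbcc$bcabaccbcbaba  a
    9  bcabaccbcbababbcc$  $
   10  bcbababbcc$bcabacc  c
   11  bcc$bcabaccbcbabab  b
   12  c$bcabaccbcbababbc  c
   13  cabaccbcbababbcc$b  b
   14  cbababbcc$bcabaccb  b
   15  cbcbababbcc$bcabac  c
   16  cc$bcabaccbcbababb  b
   17  ccbcbababbcc$bcaba  a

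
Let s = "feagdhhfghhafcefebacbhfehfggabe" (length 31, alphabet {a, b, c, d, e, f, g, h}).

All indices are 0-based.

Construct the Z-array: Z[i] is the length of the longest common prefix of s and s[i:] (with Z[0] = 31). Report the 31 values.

[31, 0, 0, 0, 0, 0, 0, 1, 0, 0, 0, 0, 1, 0, 0, 2, 0, 0, 0, 0, 0, 0, 2, 0, 0, 1, 0, 0, 0, 0, 0]

Z[0]=31
i=1: fresh scan; Z[1]=0
i=2: fresh scan; Z[2]=0
i=3: fresh scan; Z[3]=0
i=4: fresh scan; Z[4]=0
i=5: fresh scan; Z[5]=0
i=6: fresh scan; Z[6]=0
i=7: fresh scan; Z[7]=1 grow→box=[7,8)
i=8: fresh scan; Z[8]=0
i=9: fresh scan; Z[9]=0
i=10: fresh scan; Z[10]=0
i=11: fresh scan; Z[11]=0
i=12: fresh scan; Z[12]=1 grow→box=[12,13)
i=13: fresh scan; Z[13]=0
i=14: fresh scan; Z[14]=0
i=15: fresh scan; Z[15]=2 grow→box=[15,17)
i=16: min(r-i=1, Z[1]=0)=0; Z[16]=0
i=17: fresh scan; Z[17]=0
i=18: fresh scan; Z[18]=0
i=19: fresh scan; Z[19]=0
i=20: fresh scan; Z[20]=0
i=21: fresh scan; Z[21]=0
i=22: fresh scan; Z[22]=2 grow→box=[22,24)
i=23: min(r-i=1, Z[1]=0)=0; Z[23]=0
i=24: fresh scan; Z[24]=0
i=25: fresh scan; Z[25]=1 grow→box=[25,26)
i=26: fresh scan; Z[26]=0
i=27: fresh scan; Z[27]=0
i=28: fresh scan; Z[28]=0
i=29: fresh scan; Z[29]=0
i=30: fresh scan; Z[30]=0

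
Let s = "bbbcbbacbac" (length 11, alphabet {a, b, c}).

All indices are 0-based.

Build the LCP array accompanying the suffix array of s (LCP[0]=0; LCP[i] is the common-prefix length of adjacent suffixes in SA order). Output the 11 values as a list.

[0, 2, 0, 3, 1, 2, 2, 1, 0, 1, 2]

sorted suffixes:
  #0 SA[0]=9  'ac'
  #1 SA[1]=6  'acbac'
  #2 SA[2]=8  'bac'
  #3 SA[3]=5  'bacbac'
  #4 SA[4]=4  'bbacbac'
  #5 SA[5]=0  'bbbcbbacbac'
  #6 SA[6]=1  'bbcbbacbac'
  #7 SA[7]=2  'bcbbacbac'
  #8 SA[8]=10  'c'
  #9 SA[9]=7  'cbac'
  #10 SA[10]=3  'cbbacbac'

SA = [9, 6, 8, 5, 4, 0, 1, 2, 10, 7, 3]
[i] adj suffixes → lcp
  [1] 9/6 → 2 ('ac')
  [2] 6/8 → 0 ('')
  [3] 8/5 → 3 ('bac')
  [4] 5/4 → 1 ('b')
  [5] 4/0 → 2 ('bb')
  [6] 0/1 → 2 ('bb')
  [7] 1/2 → 1 ('b')
  [8] 2/10 → 0 ('')
  [9] 10/7 → 1 ('c')
  [10] 7/3 → 2 ('cb')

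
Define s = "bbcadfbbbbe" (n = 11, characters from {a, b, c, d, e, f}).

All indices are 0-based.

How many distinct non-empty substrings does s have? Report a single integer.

57

rank | idx | suffix
   0 |   3 | adfbbbbe
   1 |   6 | bbbbe
   2 |   7 | bbbe
   3 |   0 | bbcadfbbbbe
   4 |   8 | bbe
   5 |   1 | bcadfbbbbe
   6 |   9 | be
   7 |   2 | cadfbbbbe
   8 |   4 | dfbbbbe
   9 |  10 | e
  10 |   5 | fbbbbe

SA = [3, 6, 7, 0, 8, 1, 9, 2, 4, 10, 5]
rank  pair      lcp
   1  s[3:],s[6:]  0  ''
   2  s[6:],s[7:]  3  'bbb'
   3  s[7:],s[0:]  2  'bb'
   4  s[0:],s[8:]  2  'bb'
   5  s[8:],s[1:]  1  'b'
   6  s[1:],s[9:]  1  'b'
   7  s[9:],s[2:]  0  ''
   8  s[2:],s[4:]  0  ''
   9  s[4:],s[10:]  0  ''
  10  s[10:],s[5:]  0  ''

n(n+1)/2 = 11·12/2 = 66
Σ LCP = 0 + 0 + 3 + 2 + 2 + 1 + 1 + 0 + 0 + 0 + 0 = 9
distinct = 66 − 9 = 57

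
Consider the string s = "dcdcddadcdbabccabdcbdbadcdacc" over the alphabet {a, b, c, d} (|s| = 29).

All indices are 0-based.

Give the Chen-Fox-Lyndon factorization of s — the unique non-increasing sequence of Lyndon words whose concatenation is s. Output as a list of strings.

emit factor 1: 'd' (i=0, period=1)
emit factor 2: 'cdcdd' (i=1, period=5)
emit factor 3: 'adcdb' (i=6, period=5)
emit factor 4: 'abccabdcbdbadcdacc' (i=11, period=18)

["d", "cdcdd", "adcdb", "abccabdcbdbadcdacc"]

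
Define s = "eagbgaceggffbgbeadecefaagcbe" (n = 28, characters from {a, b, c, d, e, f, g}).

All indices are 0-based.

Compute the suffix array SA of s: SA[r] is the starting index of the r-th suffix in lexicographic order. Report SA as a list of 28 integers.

[22, 5, 16, 1, 23, 26, 14, 3, 12, 25, 19, 6, 17, 27, 15, 0, 18, 20, 7, 21, 11, 10, 4, 13, 2, 24, 9, 8]

rank | idx | suffix
   0 |  22 | aagcbe
   1 |   5 | aceggffbgbeadecefaagcbe
   2 |  16 | adecefaagcbe
   3 |   1 | agbgaceggffbgbeadecefaagcbe
   4 |  23 | agcbe
   5 |  26 | be
   6 |  14 | beadecefaagcbe
   7 |   3 | bgaceggffbgbeadecefaagcbe
   8 |  12 | bgbeadecefaagcbe
   9 |  25 | cbe
  10 |  19 | cefaagcbe
  11 |   6 | ceggffbgbeadecefaagcbe
  12 |  17 | decefaagcbe
  13 |  27 | e
  14 |  15 | eadecefaagcbe
  15 |   0 | eagbgaceggffbgbeadecefaagcbe
  16 |  18 | ecefaagcbe
  17 |  20 | efaagcbe
  18 |   7 | eggffbgbeadecefaagcbe
  19 |  21 | faagcbe
  20 |  11 | fbgbeadecefaagcbe
  21 |  10 | ffbgbeadecefaagcbe
  22 |   4 | gaceggffbgbeadecefaagcbe
  23 |  13 | gbeadecefaagcbe
  24 |   2 | gbgaceggffbgbeadecefaagcbe
  25 |  24 | gcbe
  26 |   9 | gffbgbeadecefaagcbe
  27 |   8 | ggffbgbeadecefaagcbe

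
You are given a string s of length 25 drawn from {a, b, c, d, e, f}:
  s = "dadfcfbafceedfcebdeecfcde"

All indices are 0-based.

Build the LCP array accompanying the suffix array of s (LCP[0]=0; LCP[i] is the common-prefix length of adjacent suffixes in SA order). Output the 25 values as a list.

[0, 1, 0, 1, 0, 1, 2, 1, 2, 0, 1, 2, 1, 3, 0, 1, 1, 1, 1, 2, 0, 1, 2, 3, 2]

sorted suffixes:
  #0 SA[0]=1  'adfcfbafceedfcebdeecfcde'
  #1 SA[1]=7  'afceedfcebdeecfcde'
  #2 SA[2]=6  'bafceedfcebdeecfcde'
  #3 SA[3]=16  'bdeecfcde'
  #4 SA[4]=22  'cde'
  #5 SA[5]=14  'cebdeecfcde'
  #6 SA[6]=9  'ceedfcebdeecfcde'
  #7 SA[7]=4  'cfbafceedfcebdeecfcde'
  #8 SA[8]=20  'cfcde'
  #9 SA[9]=0  'dadfcfbafceedfcebdeecfcde'
  #10 SA[10]=23  'de'
  #11 SA[11]=17  'deecfcde'
  #12 SA[12]=12  'dfcebdeecfcde'
  #13 SA[13]=2  'dfcfbafceedfcebdeecfcde'
  #14 SA[14]=24  'e'
  #15 SA[15]=15  'ebdeecfcde'
  #16 SA[16]=19  'ecfcde'
  #17 SA[17]=11  'edfcebdeecfcde'
  #18 SA[18]=18  'eecfcde'
  #19 SA[19]=10  'eedfcebdeecfcde'
  #20 SA[20]=5  'fbafceedfcebdeecfcde'
  #21 SA[21]=21  'fcde'
  #22 SA[22]=13  'fcebdeecfcde'
  #23 SA[23]=8  'fceedfcebdeecfcde'
  #24 SA[24]=3  'fcfbafceedfcebdeecfcde'

SA = [1, 7, 6, 16, 22, 14, 9, 4, 20, 0, 23, 17, 12, 2, 24, 15, 19, 11, 18, 10, 5, 21, 13, 8, 3]
[i] adj suffixes → lcp
  [1] 1/7 → 1 ('a')
  [2] 7/6 → 0 ('')
  [3] 6/16 → 1 ('b')
  [4] 16/22 → 0 ('')
  [5] 22/14 → 1 ('c')
  [6] 14/9 → 2 ('ce')
  [7] 9/4 → 1 ('c')
  [8] 4/20 → 2 ('cf')
  [9] 20/0 → 0 ('')
  [10] 0/23 → 1 ('d')
  [11] 23/17 → 2 ('de')
  [12] 17/12 → 1 ('d')
  [13] 12/2 → 3 ('dfc')
  [14] 2/24 → 0 ('')
  [15] 24/15 → 1 ('e')
  [16] 15/19 → 1 ('e')
  [17] 19/11 → 1 ('e')
  [18] 11/18 → 1 ('e')
  [19] 18/10 → 2 ('ee')
  [20] 10/5 → 0 ('')
  [21] 5/21 → 1 ('f')
  [22] 21/13 → 2 ('fc')
  [23] 13/8 → 3 ('fce')
  [24] 8/3 → 2 ('fc')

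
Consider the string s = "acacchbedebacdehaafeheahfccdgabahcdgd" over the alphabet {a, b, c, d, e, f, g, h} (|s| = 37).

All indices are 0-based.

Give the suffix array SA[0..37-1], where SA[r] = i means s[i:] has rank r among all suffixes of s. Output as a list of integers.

rank | idx | suffix
   0 |  16 | aafeheahfccdgabahcdgd
   1 |  29 | abahcdgd
   2 |   0 | acacchbedebacdehaafeheahfccdgabahcdgd
   3 |   2 | acchbedebacdehaafeheahfccdgabahcdgd
   4 |  11 | acdehaafeheahfccdgabahcdgd
   5 |  17 | afeheahfccdgabahcdgd
   6 |  31 | ahcdgd
   7 |  22 | ahfccdgabahcdgd
   8 |  10 | bacdehaafeheahfccdgabahcdgd
   9 |  30 | bahcdgd
  10 |   6 | bedebacdehaafeheahfccdgabahcdgd
  11 |   1 | cacchbedebacdehaafeheahfccdgabahcdgd
  12 |  25 | ccdgabahcdgd
  13 |   3 | cchbedebacdehaafeheahfccdgabahcdgd
  14 |  12 | cdehaafeheahfccdgabahcdgd
  15 |  26 | cdgabahcdgd
  16 |  33 | cdgd
  17 |   4 | chbedebacdehaafeheahfccdgabahcdgd
  18 |  36 | d
  19 |   8 | debacdehaafeheahfccdgabahcdgd
  20 |  13 | dehaafeheahfccdgabahcdgd
  21 |  27 | dgabahcdgd
  22 |  34 | dgd
  23 |  21 | eahfccdgabahcdgd
  24 |   9 | ebacdehaafeheahfccdgabahcdgd
  25 |   7 | edebacdehaafeheahfccdgabahcdgd
  26 |  14 | ehaafeheahfccdgabahcdgd
  27 |  19 | eheahfccdgabahcdgd
  28 |  24 | fccdgabahcdgd
  29 |  18 | feheahfccdgabahcdgd
  30 |  28 | gabahcdgd
  31 |  35 | gd
  32 |  15 | haafeheahfccdgabahcdgd
  33 |   5 | hbedebacdehaafeheahfccdgabahcdgd
  34 |  32 | hcdgd
  35 |  20 | heahfccdgabahcdgd
  36 |  23 | hfccdgabahcdgd

[16, 29, 0, 2, 11, 17, 31, 22, 10, 30, 6, 1, 25, 3, 12, 26, 33, 4, 36, 8, 13, 27, 34, 21, 9, 7, 14, 19, 24, 18, 28, 35, 15, 5, 32, 20, 23]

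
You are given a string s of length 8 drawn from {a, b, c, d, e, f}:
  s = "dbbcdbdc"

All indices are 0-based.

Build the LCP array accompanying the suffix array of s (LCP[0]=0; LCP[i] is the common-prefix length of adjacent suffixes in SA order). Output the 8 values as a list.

[0, 1, 1, 0, 1, 0, 2, 1]

rank→(start, suffix):
  0 → (1, 'bbcdbdc')
  1 → (2, 'bcdbdc')
  2 → (5, 'bdc')
  3 → (7, 'c')
  4 → (3, 'cdbdc')
  5 → (0, 'dbbcdbdc')
  6 → (4, 'dbdc')
  7 → (6, 'dc')

SA = [1, 2, 5, 7, 3, 0, 4, 6]
i: (SA[i-1],SA[i]) lcp shared
  1: (1,2) 1 'b'
  2: (2,5) 1 'b'
  3: (5,7) 0 ''
  4: (7,3) 1 'c'
  5: (3,0) 0 ''
  6: (0,4) 2 'db'
  7: (4,6) 1 'd'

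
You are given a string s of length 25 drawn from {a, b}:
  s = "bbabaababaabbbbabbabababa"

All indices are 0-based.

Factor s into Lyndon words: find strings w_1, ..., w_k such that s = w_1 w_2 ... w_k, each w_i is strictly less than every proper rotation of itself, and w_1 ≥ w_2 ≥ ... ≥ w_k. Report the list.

["b", "b", "ab", "aababaabbbbabbababab", "a"]

emit factor 1: 'b' (i=0, period=1)
emit factor 2: 'b' (i=1, period=1)
emit factor 3: 'ab' (i=2, period=2)
emit factor 4: 'aababaabbbbabbababab' (i=4, period=20)
emit factor 5: 'a' (i=24, period=1)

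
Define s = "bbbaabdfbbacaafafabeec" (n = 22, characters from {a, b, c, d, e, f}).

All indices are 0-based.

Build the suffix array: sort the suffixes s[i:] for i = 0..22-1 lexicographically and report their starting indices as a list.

sorted suffixes:
  #0 SA[0]=3  'aabdfbbacaafafabeec'
  #1 SA[1]=12  'aafafabeec'
  #2 SA[2]=4  'abdfbbacaafafabeec'
  #3 SA[3]=17  'abeec'
  #4 SA[4]=10  'acaafafabeec'
  #5 SA[5]=15  'afabeec'
  #6 SA[6]=13  'afafabeec'
  #7 SA[7]=2  'baabdfbbacaafafabeec'
  #8 SA[8]=9  'bacaafafabeec'
  #9 SA[9]=1  'bbaabdfbbacaafafabeec'
  #10 SA[10]=8  'bbacaafafabeec'
  #11 SA[11]=0  'bbbaabdfbbacaafafabeec'
  #12 SA[12]=5  'bdfbbacaafafabeec'
  #13 SA[13]=18  'beec'
  #14 SA[14]=21  'c'
  #15 SA[15]=11  'caafafabeec'
  #16 SA[16]=6  'dfbbacaafafabeec'
  #17 SA[17]=20  'ec'
  #18 SA[18]=19  'eec'
  #19 SA[19]=16  'fabeec'
  #20 SA[20]=14  'fafabeec'
  #21 SA[21]=7  'fbbacaafafabeec'

[3, 12, 4, 17, 10, 15, 13, 2, 9, 1, 8, 0, 5, 18, 21, 11, 6, 20, 19, 16, 14, 7]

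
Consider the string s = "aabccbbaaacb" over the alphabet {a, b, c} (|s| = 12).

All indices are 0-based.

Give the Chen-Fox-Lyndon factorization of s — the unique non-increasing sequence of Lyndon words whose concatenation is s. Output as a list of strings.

["aabccbb", "aaacb"]

emit factor 1: 'aabccbb' (i=0, period=7)
emit factor 2: 'aaacb' (i=7, period=5)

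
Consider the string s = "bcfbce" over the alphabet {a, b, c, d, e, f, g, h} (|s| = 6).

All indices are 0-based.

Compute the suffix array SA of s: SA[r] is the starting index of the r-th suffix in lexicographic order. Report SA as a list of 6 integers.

[3, 0, 4, 1, 5, 2]

rank | idx | suffix
   0 |   3 | bce
   1 |   0 | bcfbce
   2 |   4 | ce
   3 |   1 | cfbce
   4 |   5 | e
   5 |   2 | fbce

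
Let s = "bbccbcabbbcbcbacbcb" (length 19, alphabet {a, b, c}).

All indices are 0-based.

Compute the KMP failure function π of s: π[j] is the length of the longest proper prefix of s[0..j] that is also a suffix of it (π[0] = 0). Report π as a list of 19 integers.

π[0] = 0
j=1 s[j]='b': π[1]=1 (border 'b')
j=2 s[j]='c': k: 1→0; π[2]=0 (border '')
j=3 s[j]='c': π[3]=0 (border '')
j=4 s[j]='b': π[4]=1 (border 'b')
j=5 s[j]='c': k: 1→0; π[5]=0 (border '')
j=6 s[j]='a': π[6]=0 (border '')
j=7 s[j]='b': π[7]=1 (border 'b')
j=8 s[j]='b': π[8]=2 (border 'bb')
j=9 s[j]='b': k: 2→1; π[9]=2 (border 'bb')
j=10 s[j]='c': π[10]=3 (border 'bbc')
j=11 s[j]='b': k: 3→0; π[11]=1 (border 'b')
j=12 s[j]='c': k: 1→0; π[12]=0 (border '')
j=13 s[j]='b': π[13]=1 (border 'b')
j=14 s[j]='a': k: 1→0; π[14]=0 (border '')
j=15 s[j]='c': π[15]=0 (border '')
j=16 s[j]='b': π[16]=1 (border 'b')
j=17 s[j]='c': k: 1→0; π[17]=0 (border '')
j=18 s[j]='b': π[18]=1 (border 'b')

[0, 1, 0, 0, 1, 0, 0, 1, 2, 2, 3, 1, 0, 1, 0, 0, 1, 0, 1]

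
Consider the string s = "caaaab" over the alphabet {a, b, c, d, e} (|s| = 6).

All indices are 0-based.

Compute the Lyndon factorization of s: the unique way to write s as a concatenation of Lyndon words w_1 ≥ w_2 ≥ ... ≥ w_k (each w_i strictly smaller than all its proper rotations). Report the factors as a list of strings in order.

["c", "aaaab"]

emit factor 1: 'c' (i=0, period=1)
emit factor 2: 'aaaab' (i=1, period=5)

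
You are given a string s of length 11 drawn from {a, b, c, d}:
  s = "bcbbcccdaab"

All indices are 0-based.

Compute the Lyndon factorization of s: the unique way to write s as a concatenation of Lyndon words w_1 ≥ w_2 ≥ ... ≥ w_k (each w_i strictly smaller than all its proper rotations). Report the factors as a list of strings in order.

emit factor 1: 'bc' (i=0, period=2)
emit factor 2: 'bbcccd' (i=2, period=6)
emit factor 3: 'aab' (i=8, period=3)

["bc", "bbcccd", "aab"]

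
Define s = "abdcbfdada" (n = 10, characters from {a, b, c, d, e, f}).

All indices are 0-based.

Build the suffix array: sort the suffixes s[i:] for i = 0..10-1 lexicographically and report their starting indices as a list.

rank→(start, suffix):
  0 → (9, 'a')
  1 → (0, 'abdcbfdada')
  2 → (7, 'ada')
  3 → (1, 'bdcbfdada')
  4 → (4, 'bfdada')
  5 → (3, 'cbfdada')
  6 → (8, 'da')
  7 → (6, 'dada')
  8 → (2, 'dcbfdada')
  9 → (5, 'fdada')

[9, 0, 7, 1, 4, 3, 8, 6, 2, 5]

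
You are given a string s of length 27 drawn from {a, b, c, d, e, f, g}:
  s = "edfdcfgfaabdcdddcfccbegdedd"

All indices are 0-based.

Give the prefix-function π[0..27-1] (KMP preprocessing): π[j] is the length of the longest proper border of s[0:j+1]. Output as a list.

π[0] = 0
j=1 s[j]='d': π[1]=0 (border '')
j=2 s[j]='f': π[2]=0 (border '')
j=3 s[j]='d': π[3]=0 (border '')
j=4 s[j]='c': π[4]=0 (border '')
j=5 s[j]='f': π[5]=0 (border '')
j=6 s[j]='g': π[6]=0 (border '')
j=7 s[j]='f': π[7]=0 (border '')
j=8 s[j]='a': π[8]=0 (border '')
j=9 s[j]='a': π[9]=0 (border '')
j=10 s[j]='b': π[10]=0 (border '')
j=11 s[j]='d': π[11]=0 (border '')
j=12 s[j]='c': π[12]=0 (border '')
j=13 s[j]='d': π[13]=0 (border '')
j=14 s[j]='d': π[14]=0 (border '')
j=15 s[j]='d': π[15]=0 (border '')
j=16 s[j]='c': π[16]=0 (border '')
j=17 s[j]='f': π[17]=0 (border '')
j=18 s[j]='c': π[18]=0 (border '')
j=19 s[j]='c': π[19]=0 (border '')
j=20 s[j]='b': π[20]=0 (border '')
j=21 s[j]='e': π[21]=1 (border 'e')
j=22 s[j]='g': k: 1→0; π[22]=0 (border '')
j=23 s[j]='d': π[23]=0 (border '')
j=24 s[j]='e': π[24]=1 (border 'e')
j=25 s[j]='d': π[25]=2 (border 'ed')
j=26 s[j]='d': k: 2→0; π[26]=0 (border '')

[0, 0, 0, 0, 0, 0, 0, 0, 0, 0, 0, 0, 0, 0, 0, 0, 0, 0, 0, 0, 0, 1, 0, 0, 1, 2, 0]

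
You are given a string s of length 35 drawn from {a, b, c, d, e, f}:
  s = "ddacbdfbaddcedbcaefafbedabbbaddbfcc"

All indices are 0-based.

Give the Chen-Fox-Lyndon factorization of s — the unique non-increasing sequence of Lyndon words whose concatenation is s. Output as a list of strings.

["d", "d", "acbdfbaddcedbcaefafbed", "abbbaddbfcc"]

emit factor 1: 'd' (i=0, period=1)
emit factor 2: 'd' (i=1, period=1)
emit factor 3: 'acbdfbaddcedbcaefafbed' (i=2, period=22)
emit factor 4: 'abbbaddbfcc' (i=24, period=11)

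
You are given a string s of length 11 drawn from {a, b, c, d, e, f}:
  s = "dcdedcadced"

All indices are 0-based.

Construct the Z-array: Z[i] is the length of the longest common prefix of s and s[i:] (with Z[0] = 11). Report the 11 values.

Z[0]=11
i=1: outside box; Z[1]=0
i=2: outside box; Z[2]=1 grow→box=[2,3)
i=3: outside box; Z[3]=0
i=4: outside box; Z[4]=2 grow→box=[4,6)
i=5: min(r-i=1, Z[1]=0)=0; Z[5]=0
i=6: outside box; Z[6]=0
i=7: outside box; Z[7]=2 grow→box=[7,9)
i=8: min(r-i=1, Z[1]=0)=0; Z[8]=0
i=9: outside box; Z[9]=0
i=10: outside box; Z[10]=1 grow→box=[10,11)

[11, 0, 1, 0, 2, 0, 0, 2, 0, 0, 1]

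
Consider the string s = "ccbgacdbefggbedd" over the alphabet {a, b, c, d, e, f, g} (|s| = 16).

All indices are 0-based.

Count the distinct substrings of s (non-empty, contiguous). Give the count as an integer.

126

rank | idx | suffix
   0 |   4 | acdbefggbedd
   1 |  12 | bedd
   2 |   7 | befggbedd
   3 |   2 | bgacdbefggbedd
   4 |   1 | cbgacdbefggbedd
   5 |   0 | ccbgacdbefggbedd
   6 |   5 | cdbefggbedd
   7 |  15 | d
   8 |   6 | dbefggbedd
   9 |  14 | dd
  10 |  13 | edd
  11 |   8 | efggbedd
  12 |   9 | fggbedd
  13 |   3 | gacdbefggbedd
  14 |  11 | gbedd
  15 |  10 | ggbedd

SA = [4, 12, 7, 2, 1, 0, 5, 15, 6, 14, 13, 8, 9, 3, 11, 10]
rank  pair      lcp
   1  s[4:],s[12:]  0  ''
   2  s[12:],s[7:]  2  'be'
   3  s[7:],s[2:]  1  'b'
   4  s[2:],s[1:]  0  ''
   5  s[1:],s[0:]  1  'c'
   6  s[0:],s[5:]  1  'c'
   7  s[5:],s[15:]  0  ''
   8  s[15:],s[6:]  1  'd'
   9  s[6:],s[14:]  1  'd'
  10  s[14:],s[13:]  0  ''
  11  s[13:],s[8:]  1  'e'
  12  s[8:],s[9:]  0  ''
  13  s[9:],s[3:]  0  ''
  14  s[3:],s[11:]  1  'g'
  15  s[11:],s[10:]  1  'g'

n(n+1)/2 = 16·17/2 = 136
Σ LCP = 0 + 0 + 2 + 1 + 0 + 1 + 1 + 0 + 1 + 1 + 0 + 1 + 0 + 0 + 1 + 1 = 10
distinct = 136 − 10 = 126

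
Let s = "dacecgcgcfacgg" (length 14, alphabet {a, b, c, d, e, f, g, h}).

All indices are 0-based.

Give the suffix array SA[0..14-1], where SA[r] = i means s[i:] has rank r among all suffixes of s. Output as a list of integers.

rank→(start, suffix):
  0 → (1, 'acecgcgcfacgg')
  1 → (10, 'acgg')
  2 → (2, 'cecgcgcfacgg')
  3 → (8, 'cfacgg')
  4 → (6, 'cgcfacgg')
  5 → (4, 'cgcgcfacgg')
  6 → (11, 'cgg')
  7 → (0, 'dacecgcgcfacgg')
  8 → (3, 'ecgcgcfacgg')
  9 → (9, 'facgg')
  10 → (13, 'g')
  11 → (7, 'gcfacgg')
  12 → (5, 'gcgcfacgg')
  13 → (12, 'gg')

[1, 10, 2, 8, 6, 4, 11, 0, 3, 9, 13, 7, 5, 12]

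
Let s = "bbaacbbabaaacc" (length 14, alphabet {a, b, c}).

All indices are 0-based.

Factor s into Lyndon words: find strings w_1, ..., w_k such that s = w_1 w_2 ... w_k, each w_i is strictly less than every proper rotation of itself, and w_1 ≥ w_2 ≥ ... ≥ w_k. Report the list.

["b", "b", "aacbbab", "aaacc"]

emit factor 1: 'b' (i=0, period=1)
emit factor 2: 'b' (i=1, period=1)
emit factor 3: 'aacbbab' (i=2, period=7)
emit factor 4: 'aaacc' (i=9, period=5)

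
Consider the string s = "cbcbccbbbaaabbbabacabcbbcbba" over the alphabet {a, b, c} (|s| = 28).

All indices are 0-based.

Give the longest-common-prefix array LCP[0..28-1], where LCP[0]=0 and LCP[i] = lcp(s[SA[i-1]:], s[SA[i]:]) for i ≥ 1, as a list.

[0, 1, 2, 1, 2, 2, 1, 0, 2, 2, 2, 1, 3, 3, 2, 4, 2, 1, 4, 3, 2, 0, 1, 3, 3, 2, 3, 1]

rank | idx | suffix
   0 |  27 | a
   1 |   9 | aaabbbabacabcbbcbba
   2 |  10 | aabbbabacabcbbcbba
   3 |  15 | abacabcbbcbba
   4 |  11 | abbbabacabcbbcbba
   5 |  19 | abcbbcbba
   6 |  17 | acabcbbcbba
   7 |  26 | ba
   8 |   8 | baaabbbabacabcbbcbba
   9 |  14 | babacabcbbcbba
  10 |  16 | bacabcbbcbba
  11 |  25 | bba
  12 |   7 | bbaaabbbabacabcbbcbba
  13 |  13 | bbabacabcbbcbba
  14 |   6 | bbbaaabbbabacabcbbcbba
  15 |  12 | bbbabacabcbbcbba
  16 |  22 | bbcbba
  17 |  23 | bcbba
  18 |  20 | bcbbcbba
  19 |   1 | bcbccbbbaaabbbabacabcbbcbba
  20 |   3 | bccbbbaaabbbabacabcbbcbba
  21 |  18 | cabcbbcbba
  22 |  24 | cbba
  23 |   5 | cbbbaaabbbabacabcbbcbba
  24 |  21 | cbbcbba
  25 |   0 | cbcbccbbbaaabbbabacabcbbcbba
  26 |   2 | cbccbbbaaabbbabacabcbbcbba
  27 |   4 | ccbbbaaabbbabacabcbbcbba

SA = [27, 9, 10, 15, 11, 19, 17, 26, 8, 14, 16, 25, 7, 13, 6, 12, 22, 23, 20, 1, 3, 18, 24, 5, 21, 0, 2, 4]
i: (SA[i-1],SA[i]) lcp shared
  1: (27,9) 1 'a'
  2: (9,10) 2 'aa'
  3: (10,15) 1 'a'
  4: (15,11) 2 'ab'
  5: (11,19) 2 'ab'
  6: (19,17) 1 'a'
  7: (17,26) 0 ''
  8: (26,8) 2 'ba'
  9: (8,14) 2 'ba'
  10: (14,16) 2 'ba'
  11: (16,25) 1 'b'
  12: (25,7) 3 'bba'
  13: (7,13) 3 'bba'
  14: (13,6) 2 'bb'
  15: (6,12) 4 'bbba'
  16: (12,22) 2 'bb'
  17: (22,23) 1 'b'
  18: (23,20) 4 'bcbb'
  19: (20,1) 3 'bcb'
  20: (1,3) 2 'bc'
  21: (3,18) 0 ''
  22: (18,24) 1 'c'
  23: (24,5) 3 'cbb'
  24: (5,21) 3 'cbb'
  25: (21,0) 2 'cb'
  26: (0,2) 3 'cbc'
  27: (2,4) 1 'c'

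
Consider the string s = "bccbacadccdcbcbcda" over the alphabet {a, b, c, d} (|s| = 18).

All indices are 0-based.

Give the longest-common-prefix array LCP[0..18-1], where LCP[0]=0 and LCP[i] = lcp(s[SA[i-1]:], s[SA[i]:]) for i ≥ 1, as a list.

rank→(start, suffix):
  0 → (17, 'a')
  1 → (4, 'acadccdcbcbcda')
  2 → (6, 'adccdcbcbcda')
  3 → (3, 'bacadccdcbcbcda')
  4 → (12, 'bcbcda')
  5 → (0, 'bccbacadccdcbcbcda')
  6 → (14, 'bcda')
  7 → (5, 'cadccdcbcbcda')
  8 → (2, 'cbacadccdcbcbcda')
  9 → (11, 'cbcbcda')
  10 → (13, 'cbcda')
  11 → (1, 'ccbacadccdcbcbcda')
  12 → (8, 'ccdcbcbcda')
  13 → (15, 'cda')
  14 → (9, 'cdcbcbcda')
  15 → (16, 'da')
  16 → (10, 'dcbcbcda')
  17 → (7, 'dccdcbcbcda')

SA = [17, 4, 6, 3, 12, 0, 14, 5, 2, 11, 13, 1, 8, 15, 9, 16, 10, 7]
i: (SA[i-1],SA[i]) lcp shared
  1: (17,4) 1 'a'
  2: (4,6) 1 'a'
  3: (6,3) 0 ''
  4: (3,12) 1 'b'
  5: (12,0) 2 'bc'
  6: (0,14) 2 'bc'
  7: (14,5) 0 ''
  8: (5,2) 1 'c'
  9: (2,11) 2 'cb'
  10: (11,13) 3 'cbc'
  11: (13,1) 1 'c'
  12: (1,8) 2 'cc'
  13: (8,15) 1 'c'
  14: (15,9) 2 'cd'
  15: (9,16) 0 ''
  16: (16,10) 1 'd'
  17: (10,7) 2 'dc'

[0, 1, 1, 0, 1, 2, 2, 0, 1, 2, 3, 1, 2, 1, 2, 0, 1, 2]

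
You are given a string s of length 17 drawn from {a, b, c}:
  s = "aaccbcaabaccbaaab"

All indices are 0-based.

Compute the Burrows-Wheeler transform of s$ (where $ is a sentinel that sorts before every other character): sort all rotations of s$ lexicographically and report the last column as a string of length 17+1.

bbac$aabaacacbccaa

rank  rotation            last
    0  $aaccbcaabaccbaaab  b
    1  aaab$aaccbcaabaccb  b
    2  aab$aaccbcaabaccba  a
    3  aabaccbaaab$aaccbc  c
    4  aaccbcaabaccbaaab$  $
    5  ab$aaccbcaabaccbaa  a
    6  abaccbaaab$aaccbca  a
    7  accbaaab$aaccbcaab  b
    8  accbcaabaccbaaab$a  a
    9  b$aaccbcaabaccbaaa  a
   10  baaab$aaccbcaabacc  c
   11  baccbaaab$aaccbcaa  a
   12  bcaabaccbaaab$aacc  c
   13  caabaccbaaab$aaccb  b
   14  cbaaab$aaccbcaabac  c
   15  cbcaabaccbaaab$aac  c
   16  ccbaaab$aaccbcaaba  a
   17  ccbcaabaccbaaab$aa  a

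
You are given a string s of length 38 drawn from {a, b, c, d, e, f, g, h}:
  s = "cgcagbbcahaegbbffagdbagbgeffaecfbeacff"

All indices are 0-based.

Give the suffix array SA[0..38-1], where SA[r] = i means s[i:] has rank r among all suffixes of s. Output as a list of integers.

[34, 28, 10, 3, 21, 17, 8, 20, 5, 13, 6, 32, 14, 23, 2, 7, 30, 35, 0, 19, 33, 29, 25, 11, 37, 27, 16, 31, 36, 26, 15, 4, 12, 22, 1, 18, 24, 9]

rank→(start, suffix):
  0 → (34, 'acff')
  1 → (28, 'aecfbeacff')
  2 → (10, 'aegbbffagdbagbgeffaecfbeacff')
  3 → (3, 'agbbcahaegbbffagdbagbgeffaecfbeacff')
  4 → (21, 'agbgeffaecfbeacff')
  5 → (17, 'agdbagbgeffaecfbeacff')
  6 → (8, 'ahaegbbffagdbagbgeffaecfbeacff')
  7 → (20, 'bagbgeffaecfbeacff')
  8 → (5, 'bbcahaegbbffagdbagbgeffaecfbeacff')
  9 → (13, 'bbffagdbagbgeffaecfbeacff')
  10 → (6, 'bcahaegbbffagdbagbgeffaecfbeacff')
  11 → (32, 'beacff')
  12 → (14, 'bffagdbagbgeffaecfbeacff')
  13 → (23, 'bgeffaecfbeacff')
  14 → (2, 'cagbbcahaegbbffagdbagbgeffaecfbeacff')
  15 → (7, 'cahaegbbffagdbagbgeffaecfbeacff')
  16 → (30, 'cfbeacff')
  17 → (35, 'cff')
  18 → (0, 'cgcagbbcahaegbbffagdbagbgeffaecfbeacff')
  19 → (19, 'dbagbgeffaecfbeacff')
  20 → (33, 'eacff')
  21 → (29, 'ecfbeacff')
  22 → (25, 'effaecfbeacff')
  23 → (11, 'egbbffagdbagbgeffaecfbeacff')
  24 → (37, 'f')
  25 → (27, 'faecfbeacff')
  26 → (16, 'fagdbagbgeffaecfbeacff')
  27 → (31, 'fbeacff')
  28 → (36, 'ff')
  29 → (26, 'ffaecfbeacff')
  30 → (15, 'ffagdbagbgeffaecfbeacff')
  31 → (4, 'gbbcahaegbbffagdbagbgeffaecfbeacff')
  32 → (12, 'gbbffagdbagbgeffaecfbeacff')
  33 → (22, 'gbgeffaecfbeacff')
  34 → (1, 'gcagbbcahaegbbffagdbagbgeffaecfbeacff')
  35 → (18, 'gdbagbgeffaecfbeacff')
  36 → (24, 'geffaecfbeacff')
  37 → (9, 'haegbbffagdbagbgeffaecfbeacff')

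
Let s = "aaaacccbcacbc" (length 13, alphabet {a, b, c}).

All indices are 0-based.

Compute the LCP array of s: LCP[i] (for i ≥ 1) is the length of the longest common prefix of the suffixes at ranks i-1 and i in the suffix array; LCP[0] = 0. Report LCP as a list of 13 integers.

[0, 3, 2, 1, 2, 0, 2, 0, 1, 1, 3, 1, 2]

rank | idx | suffix
   0 |   0 | aaaacccbcacbc
   1 |   1 | aaacccbcacbc
   2 |   2 | aacccbcacbc
   3 |   9 | acbc
   4 |   3 | acccbcacbc
   5 |  11 | bc
   6 |   7 | bcacbc
   7 |  12 | c
   8 |   8 | cacbc
   9 |  10 | cbc
  10 |   6 | cbcacbc
  11 |   5 | ccbcacbc
  12 |   4 | cccbcacbc

SA = [0, 1, 2, 9, 3, 11, 7, 12, 8, 10, 6, 5, 4]
rank  pair      lcp
   1  s[0:],s[1:]  3  'aaa'
   2  s[1:],s[2:]  2  'aa'
   3  s[2:],s[9:]  1  'a'
   4  s[9:],s[3:]  2  'ac'
   5  s[3:],s[11:]  0  ''
   6  s[11:],s[7:]  2  'bc'
   7  s[7:],s[12:]  0  ''
   8  s[12:],s[8:]  1  'c'
   9  s[8:],s[10:]  1  'c'
  10  s[10:],s[6:]  3  'cbc'
  11  s[6:],s[5:]  1  'c'
  12  s[5:],s[4:]  2  'cc'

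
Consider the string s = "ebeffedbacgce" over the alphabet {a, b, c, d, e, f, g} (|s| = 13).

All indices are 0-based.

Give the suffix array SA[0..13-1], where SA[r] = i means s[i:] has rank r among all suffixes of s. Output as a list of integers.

[8, 7, 1, 11, 9, 6, 12, 0, 5, 2, 4, 3, 10]

sorted suffixes:
  #0 SA[0]=8  'acgce'
  #1 SA[1]=7  'bacgce'
  #2 SA[2]=1  'beffedbacgce'
  #3 SA[3]=11  'ce'
  #4 SA[4]=9  'cgce'
  #5 SA[5]=6  'dbacgce'
  #6 SA[6]=12  'e'
  #7 SA[7]=0  'ebeffedbacgce'
  #8 SA[8]=5  'edbacgce'
  #9 SA[9]=2  'effedbacgce'
  #10 SA[10]=4  'fedbacgce'
  #11 SA[11]=3  'ffedbacgce'
  #12 SA[12]=10  'gce'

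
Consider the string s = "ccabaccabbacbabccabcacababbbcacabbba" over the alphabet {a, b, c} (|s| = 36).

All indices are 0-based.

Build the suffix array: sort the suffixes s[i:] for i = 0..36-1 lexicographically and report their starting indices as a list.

rank→(start, suffix):
  0 → (35, 'a')
  1 → (22, 'ababbbcacabbba')
  2 → (2, 'abaccabbacbabccabcacababbbcacabbba')
  3 → (7, 'abbacbabccabcacababbbcacabbba')
  4 → (31, 'abbba')
  5 → (24, 'abbbcacabbba')
  6 → (17, 'abcacababbbcacabbba')
  7 → (13, 'abccabcacababbbcacabbba')
  8 → (20, 'acababbbcacabbba')
  9 → (29, 'acabbba')
  10 → (10, 'acbabccabcacababbbcacabbba')
  11 → (4, 'accabbacbabccabcacababbbcacabbba')
  12 → (34, 'ba')
  13 → (23, 'babbbcacabbba')
  14 → (12, 'babccabcacababbbcacabbba')
  15 → (9, 'bacbabccabcacababbbcacabbba')
  16 → (3, 'baccabbacbabccabcacababbbcacabbba')
  17 → (33, 'bba')
  18 → (8, 'bbacbabccabcacababbbcacabbba')
  19 → (32, 'bbba')
  20 → (25, 'bbbcacabbba')
  21 → (26, 'bbcacabbba')
  22 → (18, 'bcacababbbcacabbba')
  23 → (27, 'bcacabbba')
  24 → (14, 'bccabcacababbbcacabbba')
  25 → (21, 'cababbbcacabbba')
  26 → (1, 'cabaccabbacbabccabcacababbbcacabbba')
  27 → (6, 'cabbacbabccabcacababbbcacabbba')
  28 → (30, 'cabbba')
  29 → (16, 'cabcacababbbcacabbba')
  30 → (19, 'cacababbbcacabbba')
  31 → (28, 'cacabbba')
  32 → (11, 'cbabccabcacababbbcacabbba')
  33 → (0, 'ccabaccabbacbabccabcacababbbcacabbba')
  34 → (5, 'ccabbacbabccabcacababbbcacabbba')
  35 → (15, 'ccabcacababbbcacabbba')

[35, 22, 2, 7, 31, 24, 17, 13, 20, 29, 10, 4, 34, 23, 12, 9, 3, 33, 8, 32, 25, 26, 18, 27, 14, 21, 1, 6, 30, 16, 19, 28, 11, 0, 5, 15]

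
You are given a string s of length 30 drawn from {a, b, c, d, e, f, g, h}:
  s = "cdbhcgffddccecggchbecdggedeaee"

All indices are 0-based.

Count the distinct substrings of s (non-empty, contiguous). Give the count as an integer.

439

sorted suffixes:
  #0 SA[0]=27  'aee'
  #1 SA[1]=18  'becdggedeaee'
  #2 SA[2]=2  'bhcgffddccecggchbecdggedeaee'
  #3 SA[3]=10  'ccecggchbecdggedeaee'
  #4 SA[4]=0  'cdbhcgffddccecggchbecdggedeaee'
  #5 SA[5]=20  'cdggedeaee'
  #6 SA[6]=11  'cecggchbecdggedeaee'
  #7 SA[7]=4  'cgffddccecggchbecdggedeaee'
  #8 SA[8]=13  'cggchbecdggedeaee'
  #9 SA[9]=16  'chbecdggedeaee'
  #10 SA[10]=1  'dbhcgffddccecggchbecdggedeaee'
  #11 SA[11]=9  'dccecggchbecdggedeaee'
  #12 SA[12]=8  'ddccecggchbecdggedeaee'
  #13 SA[13]=25  'deaee'
  #14 SA[14]=21  'dggedeaee'
  #15 SA[15]=29  'e'
  #16 SA[16]=26  'eaee'
  #17 SA[17]=19  'ecdggedeaee'
  #18 SA[18]=12  'ecggchbecdggedeaee'
  #19 SA[19]=24  'edeaee'
  #20 SA[20]=28  'ee'
  #21 SA[21]=7  'fddccecggchbecdggedeaee'
  #22 SA[22]=6  'ffddccecggchbecdggedeaee'
  #23 SA[23]=15  'gchbecdggedeaee'
  #24 SA[24]=23  'gedeaee'
  #25 SA[25]=5  'gffddccecggchbecdggedeaee'
  #26 SA[26]=14  'ggchbecdggedeaee'
  #27 SA[27]=22  'ggedeaee'
  #28 SA[28]=17  'hbecdggedeaee'
  #29 SA[29]=3  'hcgffddccecggchbecdggedeaee'

SA = [27, 18, 2, 10, 0, 20, 11, 4, 13, 16, 1, 9, 8, 25, 21, 29, 26, 19, 12, 24, 28, 7, 6, 15, 23, 5, 14, 22, 17, 3]
[i] adj suffixes → lcp
  [1] 27/18 → 0 ('')
  [2] 18/2 → 1 ('b')
  [3] 2/10 → 0 ('')
  [4] 10/0 → 1 ('c')
  [5] 0/20 → 2 ('cd')
  [6] 20/11 → 1 ('c')
  [7] 11/4 → 1 ('c')
  [8] 4/13 → 2 ('cg')
  [9] 13/16 → 1 ('c')
  [10] 16/1 → 0 ('')
  [11] 1/9 → 1 ('d')
  [12] 9/8 → 1 ('d')
  [13] 8/25 → 1 ('d')
  [14] 25/21 → 1 ('d')
  [15] 21/29 → 0 ('')
  [16] 29/26 → 1 ('e')
  [17] 26/19 → 1 ('e')
  [18] 19/12 → 2 ('ec')
  [19] 12/24 → 1 ('e')
  [20] 24/28 → 1 ('e')
  [21] 28/7 → 0 ('')
  [22] 7/6 → 1 ('f')
  [23] 6/15 → 0 ('')
  [24] 15/23 → 1 ('g')
  [25] 23/5 → 1 ('g')
  [26] 5/14 → 1 ('g')
  [27] 14/22 → 2 ('gg')
  [28] 22/17 → 0 ('')
  [29] 17/3 → 1 ('h')

n(n+1)/2 = 30·31/2 = 465
Σ LCP = 0 + 0 + 1 + 0 + 1 + 2 + 1 + 1 + 2 + 1 + 0 + 1 + 1 + 1 + 1 + 0 + 1 + 1 + 2 + 1 + 1 + 0 + 1 + 0 + 1 + 1 + 1 + 2 + 0 + 1 = 26
distinct = 465 − 26 = 439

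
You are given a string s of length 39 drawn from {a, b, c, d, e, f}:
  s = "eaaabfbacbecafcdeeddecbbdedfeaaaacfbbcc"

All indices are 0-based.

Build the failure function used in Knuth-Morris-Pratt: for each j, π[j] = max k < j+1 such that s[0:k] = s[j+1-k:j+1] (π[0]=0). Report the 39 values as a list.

[0, 0, 0, 0, 0, 0, 0, 0, 0, 0, 1, 0, 0, 0, 0, 0, 1, 1, 0, 0, 1, 0, 0, 0, 0, 1, 0, 0, 1, 2, 3, 4, 0, 0, 0, 0, 0, 0, 0]

π[0] = 0
j=1 s[j]='a': π[1]=0 (border '')
j=2 s[j]='a': π[2]=0 (border '')
j=3 s[j]='a': π[3]=0 (border '')
j=4 s[j]='b': π[4]=0 (border '')
j=5 s[j]='f': π[5]=0 (border '')
j=6 s[j]='b': π[6]=0 (border '')
j=7 s[j]='a': π[7]=0 (border '')
j=8 s[j]='c': π[8]=0 (border '')
j=9 s[j]='b': π[9]=0 (border '')
j=10 s[j]='e': π[10]=1 (border 'e')
j=11 s[j]='c': k: 1→0; π[11]=0 (border '')
j=12 s[j]='a': π[12]=0 (border '')
j=13 s[j]='f': π[13]=0 (border '')
j=14 s[j]='c': π[14]=0 (border '')
j=15 s[j]='d': π[15]=0 (border '')
j=16 s[j]='e': π[16]=1 (border 'e')
j=17 s[j]='e': k: 1→0; π[17]=1 (border 'e')
j=18 s[j]='d': k: 1→0; π[18]=0 (border '')
j=19 s[j]='d': π[19]=0 (border '')
j=20 s[j]='e': π[20]=1 (border 'e')
j=21 s[j]='c': k: 1→0; π[21]=0 (border '')
j=22 s[j]='b': π[22]=0 (border '')
j=23 s[j]='b': π[23]=0 (border '')
j=24 s[j]='d': π[24]=0 (border '')
j=25 s[j]='e': π[25]=1 (border 'e')
j=26 s[j]='d': k: 1→0; π[26]=0 (border '')
j=27 s[j]='f': π[27]=0 (border '')
j=28 s[j]='e': π[28]=1 (border 'e')
j=29 s[j]='a': π[29]=2 (border 'ea')
j=30 s[j]='a': π[30]=3 (border 'eaa')
j=31 s[j]='a': π[31]=4 (border 'eaaa')
j=32 s[j]='a': k: 4→0; π[32]=0 (border '')
j=33 s[j]='c': π[33]=0 (border '')
j=34 s[j]='f': π[34]=0 (border '')
j=35 s[j]='b': π[35]=0 (border '')
j=36 s[j]='b': π[36]=0 (border '')
j=37 s[j]='c': π[37]=0 (border '')
j=38 s[j]='c': π[38]=0 (border '')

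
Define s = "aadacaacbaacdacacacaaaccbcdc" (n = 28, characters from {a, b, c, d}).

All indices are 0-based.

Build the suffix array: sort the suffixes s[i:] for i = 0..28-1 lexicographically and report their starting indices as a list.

rank | idx | suffix
   0 |  19 | aaaccbcdc
   1 |   5 | aacbaacdacacacaaaccbcdc
   2 |  20 | aaccbcdc
   3 |   9 | aacdacacacaaaccbcdc
   4 |   0 | aadacaacbaacdacacacaaaccbcdc
   5 |  17 | acaaaccbcdc
   6 |   3 | acaacbaacdacacacaaaccbcdc
   7 |  15 | acacaaaccbcdc
   8 |  13 | acacacaaaccbcdc
   9 |   6 | acbaacdacacacaaaccbcdc
  10 |  21 | accbcdc
  11 |  10 | acdacacacaaaccbcdc
  12 |   1 | adacaacbaacdacacacaaaccbcdc
  13 |   8 | baacdacacacaaaccbcdc
  14 |  24 | bcdc
  15 |  27 | c
  16 |  18 | caaaccbcdc
  17 |   4 | caacbaacdacacacaaaccbcdc
  18 |  16 | cacaaaccbcdc
  19 |  14 | cacacaaaccbcdc
  20 |   7 | cbaacdacacacaaaccbcdc
  21 |  23 | cbcdc
  22 |  22 | ccbcdc
  23 |  11 | cdacacacaaaccbcdc
  24 |  25 | cdc
  25 |   2 | dacaacbaacdacacacaaaccbcdc
  26 |  12 | dacacacaaaccbcdc
  27 |  26 | dc

[19, 5, 20, 9, 0, 17, 3, 15, 13, 6, 21, 10, 1, 8, 24, 27, 18, 4, 16, 14, 7, 23, 22, 11, 25, 2, 12, 26]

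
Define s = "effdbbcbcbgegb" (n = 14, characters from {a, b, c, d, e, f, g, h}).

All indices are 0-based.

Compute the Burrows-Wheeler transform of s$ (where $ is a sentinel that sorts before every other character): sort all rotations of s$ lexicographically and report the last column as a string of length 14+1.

bgdbccbbf$gfeeb

rank  rotation         last
    0  $effdbbcbcbgegb  b
    1  b$effdbbcbcbgeg  g
    2  bbcbcbgegb$effd  d
    3  bcbcbgegb$effdb  b
    4  bcbgegb$effdbbc  c
    5  bgegb$effdbbcbc  c
    6  cbcbgegb$effdbb  b
    7  cbgegb$effdbbcb  b
    8  dbbcbcbgegb$eff  f
    9  effdbbcbcbgegb$  $
   10  egb$effdbbcbcbg  g
   11  fdbbcbcbgegb$ef  f
   12  ffdbbcbcbgegb$e  e
   13  gb$effdbbcbcbge  e
   14  gegb$effdbbcbcb  b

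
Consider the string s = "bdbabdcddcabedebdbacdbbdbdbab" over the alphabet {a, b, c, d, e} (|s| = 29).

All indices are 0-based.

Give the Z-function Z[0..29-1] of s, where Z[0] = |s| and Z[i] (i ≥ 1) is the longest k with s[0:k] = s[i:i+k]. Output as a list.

[29, 0, 1, 0, 2, 0, 0, 0, 0, 0, 0, 1, 0, 0, 0, 4, 0, 1, 0, 0, 0, 1, 3, 0, 5, 0, 1, 0, 1]

Z[0]=29
i=1: outside box; Z[1]=0
i=2: outside box; Z[2]=1 extend→box=[2,3)
i=3: outside box; Z[3]=0
i=4: outside box; Z[4]=2 extend→box=[4,6)
i=5: min(r-i=1, Z[1]=0)=0; Z[5]=0
i=6: outside box; Z[6]=0
i=7: outside box; Z[7]=0
i=8: outside box; Z[8]=0
i=9: outside box; Z[9]=0
i=10: outside box; Z[10]=0
i=11: outside box; Z[11]=1 extend→box=[11,12)
i=12: outside box; Z[12]=0
i=13: outside box; Z[13]=0
i=14: outside box; Z[14]=0
i=15: outside box; Z[15]=4 extend→box=[15,19)
i=16: min(r-i=3, Z[1]=0)=0; Z[16]=0
i=17: min(r-i=2, Z[2]=1)=1; Z[17]=1
i=18: min(r-i=1, Z[3]=0)=0; Z[18]=0
i=19: outside box; Z[19]=0
i=20: outside box; Z[20]=0
i=21: outside box; Z[21]=1 extend→box=[21,22)
i=22: outside box; Z[22]=3 extend→box=[22,25)
i=23: min(r-i=2, Z[1]=0)=0; Z[23]=0
i=24: min(r-i=1, Z[2]=1)=1; Z[24]=5 extend→box=[24,29)
i=25: min(r-i=4, Z[1]=0)=0; Z[25]=0
i=26: min(r-i=3, Z[2]=1)=1; Z[26]=1
i=27: min(r-i=2, Z[3]=0)=0; Z[27]=0
i=28: min(r-i=1, Z[4]=2)=1; Z[28]=1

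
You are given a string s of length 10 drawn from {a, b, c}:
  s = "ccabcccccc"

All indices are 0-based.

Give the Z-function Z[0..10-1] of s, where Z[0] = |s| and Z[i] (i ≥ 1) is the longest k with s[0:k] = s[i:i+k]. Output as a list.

Z[0]=10
i=1: outside box; Z[1]=1 extend→box=[1,2)
i=2: outside box; Z[2]=0
i=3: outside box; Z[3]=0
i=4: outside box; Z[4]=2 extend→box=[4,6)
i=5: min(r-i=1, Z[1]=1)=1; Z[5]=2 extend→box=[5,7)
i=6: min(r-i=1, Z[1]=1)=1; Z[6]=2 extend→box=[6,8)
i=7: min(r-i=1, Z[1]=1)=1; Z[7]=2 extend→box=[7,9)
i=8: min(r-i=1, Z[1]=1)=1; Z[8]=2 extend→box=[8,10)
i=9: min(r-i=1, Z[1]=1)=1; Z[9]=1

[10, 1, 0, 0, 2, 2, 2, 2, 2, 1]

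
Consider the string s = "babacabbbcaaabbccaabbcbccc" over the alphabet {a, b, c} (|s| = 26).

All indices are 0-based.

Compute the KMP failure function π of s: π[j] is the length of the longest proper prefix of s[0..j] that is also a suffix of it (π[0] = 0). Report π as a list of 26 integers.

[0, 0, 1, 2, 0, 0, 1, 1, 1, 0, 0, 0, 0, 1, 1, 0, 0, 0, 0, 1, 1, 0, 1, 0, 0, 0]

π[0] = 0
j=1 s[j]='a': π[1]=0 (border '')
j=2 s[j]='b': π[2]=1 (border 'b')
j=3 s[j]='a': π[3]=2 (border 'ba')
j=4 s[j]='c': k: 2→0; π[4]=0 (border '')
j=5 s[j]='a': π[5]=0 (border '')
j=6 s[j]='b': π[6]=1 (border 'b')
j=7 s[j]='b': k: 1→0; π[7]=1 (border 'b')
j=8 s[j]='b': k: 1→0; π[8]=1 (border 'b')
j=9 s[j]='c': k: 1→0; π[9]=0 (border '')
j=10 s[j]='a': π[10]=0 (border '')
j=11 s[j]='a': π[11]=0 (border '')
j=12 s[j]='a': π[12]=0 (border '')
j=13 s[j]='b': π[13]=1 (border 'b')
j=14 s[j]='b': k: 1→0; π[14]=1 (border 'b')
j=15 s[j]='c': k: 1→0; π[15]=0 (border '')
j=16 s[j]='c': π[16]=0 (border '')
j=17 s[j]='a': π[17]=0 (border '')
j=18 s[j]='a': π[18]=0 (border '')
j=19 s[j]='b': π[19]=1 (border 'b')
j=20 s[j]='b': k: 1→0; π[20]=1 (border 'b')
j=21 s[j]='c': k: 1→0; π[21]=0 (border '')
j=22 s[j]='b': π[22]=1 (border 'b')
j=23 s[j]='c': k: 1→0; π[23]=0 (border '')
j=24 s[j]='c': π[24]=0 (border '')
j=25 s[j]='c': π[25]=0 (border '')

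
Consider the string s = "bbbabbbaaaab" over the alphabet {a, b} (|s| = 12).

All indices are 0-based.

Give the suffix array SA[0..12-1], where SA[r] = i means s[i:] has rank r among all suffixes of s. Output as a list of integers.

sorted suffixes:
  #0 SA[0]=7  'aaaab'
  #1 SA[1]=8  'aaab'
  #2 SA[2]=9  'aab'
  #3 SA[3]=10  'ab'
  #4 SA[4]=3  'abbbaaaab'
  #5 SA[5]=11  'b'
  #6 SA[6]=6  'baaaab'
  #7 SA[7]=2  'babbbaaaab'
  #8 SA[8]=5  'bbaaaab'
  #9 SA[9]=1  'bbabbbaaaab'
  #10 SA[10]=4  'bbbaaaab'
  #11 SA[11]=0  'bbbabbbaaaab'

[7, 8, 9, 10, 3, 11, 6, 2, 5, 1, 4, 0]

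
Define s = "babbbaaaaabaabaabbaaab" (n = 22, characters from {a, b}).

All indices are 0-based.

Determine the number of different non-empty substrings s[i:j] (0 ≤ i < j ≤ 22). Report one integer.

193

rank→(start, suffix):
  0 → (5, 'aaaaabaabaabbaaab')
  1 → (6, 'aaaabaabaabbaaab')
  2 → (18, 'aaab')
  3 → (7, 'aaabaabaabbaaab')
  4 → (19, 'aab')
  5 → (8, 'aabaabaabbaaab')
  6 → (11, 'aabaabbaaab')
  7 → (14, 'aabbaaab')
  8 → (20, 'ab')
  9 → (9, 'abaabaabbaaab')
  10 → (12, 'abaabbaaab')
  11 → (15, 'abbaaab')
  12 → (1, 'abbbaaaaabaabaabbaaab')
  13 → (21, 'b')
  14 → (4, 'baaaaabaabaabbaaab')
  15 → (17, 'baaab')
  16 → (10, 'baabaabbaaab')
  17 → (13, 'baabbaaab')
  18 → (0, 'babbbaaaaabaabaabbaaab')
  19 → (3, 'bbaaaaabaabaabbaaab')
  20 → (16, 'bbaaab')
  21 → (2, 'bbbaaaaabaabaabbaaab')

SA = [5, 6, 18, 7, 19, 8, 11, 14, 20, 9, 12, 15, 1, 21, 4, 17, 10, 13, 0, 3, 16, 2]
[i] adj suffixes → lcp
  [1] 5/6 → 4 ('aaaa')
  [2] 6/18 → 3 ('aaa')
  [3] 18/7 → 4 ('aaab')
  [4] 7/19 → 2 ('aa')
  [5] 19/8 → 3 ('aab')
  [6] 8/11 → 6 ('aabaab')
  [7] 11/14 → 3 ('aab')
  [8] 14/20 → 1 ('a')
  [9] 20/9 → 2 ('ab')
  [10] 9/12 → 5 ('abaab')
  [11] 12/15 → 2 ('ab')
  [12] 15/1 → 3 ('abb')
  [13] 1/21 → 0 ('')
  [14] 21/4 → 1 ('b')
  [15] 4/17 → 4 ('baaa')
  [16] 17/10 → 3 ('baa')
  [17] 10/13 → 4 ('baab')
  [18] 13/0 → 2 ('ba')
  [19] 0/3 → 1 ('b')
  [20] 3/16 → 5 ('bbaaa')
  [21] 16/2 → 2 ('bb')

n(n+1)/2 = 22·23/2 = 253
Σ LCP = 0 + 4 + 3 + 4 + 2 + 3 + 6 + 3 + 1 + 2 + 5 + 2 + 3 + 0 + 1 + 4 + 3 + 4 + 2 + 1 + 5 + 2 = 60
distinct = 253 − 60 = 193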